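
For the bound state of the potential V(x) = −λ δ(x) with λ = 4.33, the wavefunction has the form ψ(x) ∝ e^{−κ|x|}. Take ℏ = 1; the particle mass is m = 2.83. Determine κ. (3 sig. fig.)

Integrating the TISE across x = 0 gives the cusp condition ψ'(0⁺) − ψ'(0⁻) = −(2mλ/ℏ²)ψ(0).
With ψ ∝ e^{−κ|x|} this yields −2κ = −2mλ/ℏ², so κ = mλ/ℏ² = 12.25.

κ = 12.3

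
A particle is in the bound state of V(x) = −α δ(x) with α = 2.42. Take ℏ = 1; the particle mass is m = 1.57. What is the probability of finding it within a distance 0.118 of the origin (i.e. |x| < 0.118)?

The normalised bound state is ψ = √κ e^{−κ|x|} with κ = mα/ℏ² = 3.799.
P(|x| < d) = ∫_{−d}^{d} κ e^{−2κ|x|} dx = 1 − e^{−2κd} = 1 − e^{−0.8967} = 0.5921.

P = 0.592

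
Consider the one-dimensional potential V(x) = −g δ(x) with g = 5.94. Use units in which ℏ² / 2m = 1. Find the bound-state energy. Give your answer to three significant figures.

E = -8.82

The bound state is ψ(x) = √κ e^{−κ|x|}. The derivative jump ψ'(0⁺) − ψ'(0⁻) = −(2mg/ℏ²)ψ(0) fixes κ = mg/ℏ² = 2.970.
Then E = −ℏ²κ²/(2m) = −mg²/(2ℏ²) = -8.821.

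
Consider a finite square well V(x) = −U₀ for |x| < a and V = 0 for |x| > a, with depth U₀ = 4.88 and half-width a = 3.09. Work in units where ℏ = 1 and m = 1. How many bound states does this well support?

N = 7

Define the well-strength parameter z₀ = (a/ℏ)√(2mU₀) = 3.09 × √(2·1·4.88) = 9.653.
The even/odd transcendental equations gain one root per π/2 in z₀, giving N = 1 + ⌊2z₀/π⌋ = 1 + ⌊6.146⌋ = 7.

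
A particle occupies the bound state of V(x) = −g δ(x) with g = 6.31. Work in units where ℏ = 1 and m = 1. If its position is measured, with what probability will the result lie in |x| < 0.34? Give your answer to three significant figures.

The normalised bound state is ψ = √κ e^{−κ|x|} with κ = mg/ℏ² = 6.310.
P(|x| < d) = ∫_{−d}^{d} κ e^{−2κ|x|} dx = 1 − e^{−2κd} = 1 − e^{−4.291} = 0.9863.

P = 0.986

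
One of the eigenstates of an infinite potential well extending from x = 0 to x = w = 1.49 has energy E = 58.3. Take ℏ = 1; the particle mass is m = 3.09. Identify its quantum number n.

From E_n = n²π²ℏ²/(2mw²) invert to n = √(2mw²E)/(πℏ).
n = (1.49/π) × √(2 × 3.09 × 58.3) = 9.003 → n = 9.

n = 9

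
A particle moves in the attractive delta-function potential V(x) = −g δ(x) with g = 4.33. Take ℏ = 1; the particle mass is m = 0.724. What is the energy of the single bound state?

E = -6.79

For x ≠ 0 the bound state is ψ ∝ e^{−κ|x|}; integrating the TISE across the delta gives the cusp condition 2κ = 2mg/ℏ², so κ = 3.135.
Then E = −ℏ²κ²/(2m) = −mg²/(2ℏ²) = -6.787.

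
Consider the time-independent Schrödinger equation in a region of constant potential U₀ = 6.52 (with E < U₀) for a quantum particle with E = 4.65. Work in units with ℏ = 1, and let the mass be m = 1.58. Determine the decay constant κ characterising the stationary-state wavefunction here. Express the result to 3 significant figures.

κ = 2.43

Since E < U₀ the TISE in this region is ψ'' = κ²ψ with κ = √(2m(U₀ − E))/ℏ.
κ = √(2 × 1.58 × 1.87) = 2.431.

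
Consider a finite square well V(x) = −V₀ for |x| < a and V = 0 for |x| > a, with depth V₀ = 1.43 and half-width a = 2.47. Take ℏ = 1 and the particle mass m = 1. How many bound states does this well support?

Define the well-strength parameter z₀ = (a/ℏ)√(2mV₀) = 2.47 × √(2·1·1.43) = 4.177.
The even/odd transcendental equations gain one root per π/2 in z₀, giving N = 1 + ⌊2z₀/π⌋ = 1 + ⌊2.659⌋ = 3.

N = 3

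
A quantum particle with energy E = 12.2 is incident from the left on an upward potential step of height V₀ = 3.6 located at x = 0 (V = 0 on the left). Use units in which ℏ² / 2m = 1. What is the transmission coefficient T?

The wavenumbers are k₁ = √(2mE)/ℏ = 3.493 on the left and k₂ = √(2m(E − V₀))/ℏ = 2.933 on the right.
Continuity of ψ and ψ′ at the step yields the reflection amplitude r = (k₁ − k₂)/(k₁ + k₂) = 0.08720; thus R = |r|² = 0.007603, T = 0.9924.

T = 0.992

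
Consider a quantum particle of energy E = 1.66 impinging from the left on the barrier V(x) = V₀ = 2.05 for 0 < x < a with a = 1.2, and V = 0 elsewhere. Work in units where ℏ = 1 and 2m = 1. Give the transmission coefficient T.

T = 0.477

E < V₀: inside the barrier ψ ∝ e^{±κx} with κ = √(2m(V₀ − E))/ℏ = 0.6245.
κa = 0.7494, sinh(κa) = 0.8215.
Matching ψ, ψ′ at both faces gives T = [1 + V₀² sinh²(κa) / (4E(V₀ − E))]⁻¹ = 1/2.095 = 0.477.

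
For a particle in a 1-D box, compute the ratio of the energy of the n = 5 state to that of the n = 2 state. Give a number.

6.25

E_n = n²π²ℏ²/(2mL²) so the ratio is n₂²/n₁² = 25/4 = 6.25.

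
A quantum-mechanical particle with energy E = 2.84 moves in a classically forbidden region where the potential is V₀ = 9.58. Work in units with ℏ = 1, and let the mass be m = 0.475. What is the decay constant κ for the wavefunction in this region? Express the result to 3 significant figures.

Since E < V₀ the TISE in this region is ψ'' = κ²ψ with κ = √(2m(V₀ − E))/ℏ.
κ = √(2 × 0.475 × 6.74) = 2.530.

κ = 2.53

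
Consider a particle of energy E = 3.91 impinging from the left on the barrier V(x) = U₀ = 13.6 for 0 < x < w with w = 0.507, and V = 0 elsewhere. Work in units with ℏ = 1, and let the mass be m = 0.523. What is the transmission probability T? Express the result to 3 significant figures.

Since E < U₀ the interior solution is evanescent with decay constant κ = √(2m(U₀ − E))/ℏ = 3.184.
κw = 1.614, sinh(κw) = 2.412.
Matching ψ, ψ′ at both faces gives T = [1 + U₀² sinh²(κw) / (4E(U₀ − E))]⁻¹ = 1/8.101 = 0.123.

T = 0.123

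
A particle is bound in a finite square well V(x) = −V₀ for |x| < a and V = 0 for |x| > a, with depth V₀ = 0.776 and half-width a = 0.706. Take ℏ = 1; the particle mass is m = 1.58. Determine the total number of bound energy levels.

Define the well-strength parameter z₀ = (a/ℏ)√(2mV₀) = 0.706 × √(2·1.58·0.776) = 1.106.
A new bound state (alternating even/odd) appears each time z₀ passes a multiple of π/2, so N = ⌊2z₀/π⌋ + 1 = ⌊0.7038⌋ + 1 = 1.

N = 1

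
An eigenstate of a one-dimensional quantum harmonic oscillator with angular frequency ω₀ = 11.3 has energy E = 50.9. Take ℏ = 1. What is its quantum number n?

Invert E_n = (n + ½)ℏω₀: n = E/ℏω₀ − ½ = 4.004, so n = 4.

n = 4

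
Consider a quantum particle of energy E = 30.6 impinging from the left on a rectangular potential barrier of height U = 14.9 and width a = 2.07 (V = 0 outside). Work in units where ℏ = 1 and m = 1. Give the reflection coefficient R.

R = 0.0726

Above the barrier the interior wavenumber is k₂ = √(2m(E − U))/ℏ = 5.604, giving phase k₂a = 11.60.
Matching at both interfaces gives T⁻¹ = 1 + U² sin²(k₂a) / [4E(E − U)] = 1.078, hence T = 0.927.
R = 1 − T = 0.0726.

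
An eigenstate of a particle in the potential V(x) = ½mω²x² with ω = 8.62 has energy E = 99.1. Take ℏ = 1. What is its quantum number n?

E_n = ℏω(n + ½) ⇒ n = E/(ℏω) − ½ = 99.1/8.62 − 0.5 = 10.997 → n = 11.

n = 11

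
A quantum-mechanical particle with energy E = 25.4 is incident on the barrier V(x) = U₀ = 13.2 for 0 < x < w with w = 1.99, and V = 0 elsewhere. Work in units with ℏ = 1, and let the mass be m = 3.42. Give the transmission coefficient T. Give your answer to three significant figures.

E > U₀: inside the barrier k₂ = √(2m(E − U₀))/ℏ = 9.135, k₂w = 18.18.
T = [1 + U₀² sin²(k₂w) / (4E(E − U₀))]⁻¹ = 1/1.054 = 0.948.

T = 0.948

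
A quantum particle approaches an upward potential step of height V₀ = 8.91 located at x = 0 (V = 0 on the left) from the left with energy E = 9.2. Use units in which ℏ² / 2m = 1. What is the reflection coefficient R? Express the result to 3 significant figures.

R = 0.488

On each side the TISE gives plane waves with k = √(2m(E − V))/ℏ: k₁ = √(2·½·9.2) = 3.033, k₂ = √(2·½·0.29) = 0.5385.
Matching ψ and ψ′ at x = 0 gives r = (k₁ − k₂)/(k₁ + k₂), so R = r² = 0.4878 and T = 1 − R = 0.5122.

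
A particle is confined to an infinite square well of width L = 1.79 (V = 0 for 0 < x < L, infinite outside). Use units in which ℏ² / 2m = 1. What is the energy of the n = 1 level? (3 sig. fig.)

Requiring ψ(0) = ψ(L) = 0 quantises k = nπ/L, hence E_n = ℏ²k²/2m = n²π²ℏ²/(2mL²).
E_1 = 1² × π² / (2 × 0.5 × 1.79²) = 3.080.

E = 3.08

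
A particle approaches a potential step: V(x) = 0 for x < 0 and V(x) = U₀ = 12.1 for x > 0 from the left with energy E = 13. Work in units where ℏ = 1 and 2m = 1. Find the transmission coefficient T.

T = 0.660

On each side the TISE gives plane waves with k = √(2m(E − V))/ℏ: k₁ = √(2·½·13) = 3.606, k₂ = √(2·½·0.9) = 0.9487.
Matching ψ and ψ′ at x = 0 gives r = (k₁ − k₂)/(k₁ + k₂), so R = r² = 0.3403 and T = 1 − R = 0.6597.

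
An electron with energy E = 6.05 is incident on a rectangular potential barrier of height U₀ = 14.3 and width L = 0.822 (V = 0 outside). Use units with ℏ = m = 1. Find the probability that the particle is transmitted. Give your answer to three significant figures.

E < U₀: inside the barrier ψ ∝ e^{±κx} with κ = √(2m(U₀ − E))/ℏ = 4.062.
κL = 3.339, sinh(κL) = 14.08.
Matching ψ, ψ′ at both faces gives T = [1 + U₀² sinh²(κL) / (4E(U₀ − E))]⁻¹ = 1/204.0 = 0.00490.

T = 0.00490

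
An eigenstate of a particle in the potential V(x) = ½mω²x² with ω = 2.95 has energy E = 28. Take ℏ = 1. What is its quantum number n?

n = 9

Invert E_n = (n + ½)ℏω: n = E/ℏω − ½ = 8.992, so n = 9.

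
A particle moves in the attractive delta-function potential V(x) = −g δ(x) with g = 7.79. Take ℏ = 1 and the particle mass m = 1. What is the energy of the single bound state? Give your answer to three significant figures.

The bound state is ψ(x) = √κ e^{−κ|x|}. The derivative jump ψ'(0⁺) − ψ'(0⁻) = −(2mg/ℏ²)ψ(0) fixes κ = mg/ℏ² = 7.790.
Then E = −ℏ²κ²/(2m) = −mg²/(2ℏ²) = -30.34.

E = -30.3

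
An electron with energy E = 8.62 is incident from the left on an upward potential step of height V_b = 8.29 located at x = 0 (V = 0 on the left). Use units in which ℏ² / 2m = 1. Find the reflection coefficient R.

R = 0.453

On each side the TISE gives plane waves with k = √(2m(E − V))/ℏ: k₁ = √(2·½·8.62) = 2.936, k₂ = √(2·½·0.33) = 0.5745.
Continuity of ψ and ψ′ at the step yields the reflection amplitude r = (k₁ − k₂)/(k₁ + k₂) = 0.6727; thus R = |r|² = 0.4525, T = 0.5475.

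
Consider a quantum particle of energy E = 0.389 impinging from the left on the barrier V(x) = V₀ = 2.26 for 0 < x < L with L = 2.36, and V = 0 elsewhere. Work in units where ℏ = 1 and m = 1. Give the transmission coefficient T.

E < V₀: inside the barrier ψ ∝ e^{±κx} with κ = √(2m(V₀ − E))/ℏ = 1.934.
κL = 4.565, sinh(κL) = 48.04.
Matching ψ, ψ′ at both faces gives T = [1 + V₀² sinh²(κL) / (4E(V₀ − E))]⁻¹ = 1/4050 = 0.000247.

T = 0.000247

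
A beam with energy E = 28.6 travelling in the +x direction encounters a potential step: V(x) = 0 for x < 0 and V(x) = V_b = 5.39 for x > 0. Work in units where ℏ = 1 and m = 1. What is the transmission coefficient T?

The wavenumbers are k₁ = √(2mE)/ℏ = 7.563 on the left and k₂ = √(2m(E − V_b))/ℏ = 6.813 on the right.
Matching ψ and ψ′ at x = 0 gives r = (k₁ − k₂)/(k₁ + k₂), so R = r² = 0.002721 and T = 1 − R = 0.9973.

T = 0.997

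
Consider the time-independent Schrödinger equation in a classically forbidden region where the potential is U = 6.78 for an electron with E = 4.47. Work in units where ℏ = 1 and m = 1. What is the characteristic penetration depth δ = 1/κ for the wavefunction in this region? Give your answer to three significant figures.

Since E < U the TISE in this region is ψ'' = κ²ψ with κ = √(2m(U − E))/ℏ.
κ = √(2 × 1 × 2.31) = 2.149. The penetration depth is δ = 1/κ = 0.465.

δ = 0.465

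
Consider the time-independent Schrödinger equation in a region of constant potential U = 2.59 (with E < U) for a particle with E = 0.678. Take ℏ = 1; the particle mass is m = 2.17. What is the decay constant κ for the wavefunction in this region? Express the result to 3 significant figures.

Since E < U the TISE in this region is ψ'' = κ²ψ with κ = √(2m(U − E))/ℏ.
κ = √(2 × 2.17 × 1.912) = 2.881.

κ = 2.88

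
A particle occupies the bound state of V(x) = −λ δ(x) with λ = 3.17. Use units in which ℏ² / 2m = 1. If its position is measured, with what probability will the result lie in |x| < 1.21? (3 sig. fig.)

The normalised bound state is ψ = √κ e^{−κ|x|} with κ = mλ/ℏ² = 1.585.
P(|x| < d) = ∫_{−d}^{d} κ e^{−2κ|x|} dx = 1 − e^{−2κd} = 1 − e^{−3.836} = 0.9784.

P = 0.978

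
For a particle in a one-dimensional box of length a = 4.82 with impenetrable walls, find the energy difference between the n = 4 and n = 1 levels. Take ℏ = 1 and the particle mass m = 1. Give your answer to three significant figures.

ΔE = 3.19

E_n = n²π²ℏ²/(2ma²), so ΔE = (4² − 1²) π²ℏ²/(2ma²).
ΔE = 15 × π² / (2 × 1 × 4.82²) = 3.186.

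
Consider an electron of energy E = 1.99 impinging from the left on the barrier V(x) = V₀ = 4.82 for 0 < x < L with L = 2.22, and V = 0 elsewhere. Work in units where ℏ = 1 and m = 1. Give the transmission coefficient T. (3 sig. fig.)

T = 0.000100

Since E < V₀ the interior solution is evanescent with decay constant κ = √(2m(V₀ − E))/ℏ = 2.379.
κL = 5.282, sinh(κL) = 98.33.
The exact tunnelling result is T⁻¹ = 1 + V₀² sinh²(κL) / [4E(V₀ − E)] = 9974, so T = 0.000100.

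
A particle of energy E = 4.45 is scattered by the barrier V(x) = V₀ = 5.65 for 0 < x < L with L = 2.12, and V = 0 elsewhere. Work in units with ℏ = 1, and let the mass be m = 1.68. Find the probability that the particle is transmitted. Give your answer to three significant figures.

E < V₀: inside the barrier ψ ∝ e^{±κx} with κ = √(2m(V₀ − E))/ℏ = 2.008.
κL = 4.257, sinh(κL) = 35.29.
Matching ψ, ψ′ at both faces gives T = [1 + V₀² sinh²(κL) / (4E(V₀ − E))]⁻¹ = 1/1862 = 0.000537.

T = 0.000537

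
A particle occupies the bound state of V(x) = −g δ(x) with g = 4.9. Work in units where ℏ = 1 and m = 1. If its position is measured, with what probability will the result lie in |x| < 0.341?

The normalised bound state is ψ = √κ e^{−κ|x|} with κ = mg/ℏ² = 4.900.
P(|x| < d) = ∫_{−d}^{d} κ e^{−2κ|x|} dx = 1 − e^{−2κd} = 1 − e^{−3.342} = 0.9646.

P = 0.965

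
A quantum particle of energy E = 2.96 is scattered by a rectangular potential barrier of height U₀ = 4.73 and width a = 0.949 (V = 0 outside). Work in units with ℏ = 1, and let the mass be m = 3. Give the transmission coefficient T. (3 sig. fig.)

T = 0.00769

Since E < U₀ the interior solution is evanescent with decay constant κ = √(2m(U₀ − E))/ℏ = 3.259.
κa = 3.093, sinh(κa) = 10.99.
Matching ψ, ψ′ at both faces gives T = [1 + U₀² sinh²(κa) / (4E(U₀ − E))]⁻¹ = 1/130.1 = 0.00769.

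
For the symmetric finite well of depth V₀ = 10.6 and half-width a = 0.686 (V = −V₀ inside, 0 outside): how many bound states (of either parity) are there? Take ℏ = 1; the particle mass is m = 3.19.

N = 4

Define the well-strength parameter z₀ = (a/ℏ)√(2mV₀) = 0.686 × √(2·3.19·10.6) = 5.641.
A new bound state (alternating even/odd) appears each time z₀ passes a multiple of π/2, so N = ⌊2z₀/π⌋ + 1 = ⌊3.591⌋ + 1 = 4.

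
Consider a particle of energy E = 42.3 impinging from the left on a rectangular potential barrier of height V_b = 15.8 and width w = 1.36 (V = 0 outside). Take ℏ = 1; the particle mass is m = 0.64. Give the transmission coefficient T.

T = 0.947

Above the barrier the interior wavenumber is k₂ = √(2m(E − V_b))/ℏ = 5.824, giving phase k₂w = 7.921.
Matching at both interfaces gives T⁻¹ = 1 + V_b² sin²(k₂w) / [4E(E − V_b)] = 1.055, hence T = 0.947.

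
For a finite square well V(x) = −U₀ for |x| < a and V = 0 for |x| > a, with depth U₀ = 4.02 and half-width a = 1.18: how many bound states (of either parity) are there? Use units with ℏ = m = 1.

The dimensionless depth is z₀ = a√(2mU₀)/ℏ = 1.18 × √(8.040) = 3.346.
The even/odd transcendental equations gain one root per π/2 in z₀, giving N = 1 + ⌊2z₀/π⌋ = 1 + ⌊2.130⌋ = 3.

N = 3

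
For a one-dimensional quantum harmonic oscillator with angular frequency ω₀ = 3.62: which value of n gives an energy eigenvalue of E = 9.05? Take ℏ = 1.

n = 2

Invert E_n = (n + ½)ℏω₀: n = E/ℏω₀ − ½ = 2.000, so n = 2.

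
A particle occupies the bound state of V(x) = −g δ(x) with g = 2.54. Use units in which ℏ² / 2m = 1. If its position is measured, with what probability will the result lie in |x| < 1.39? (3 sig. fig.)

P = 0.971

The normalised bound state is ψ = √κ e^{−κ|x|} with κ = mg/ℏ² = 1.270.
P(|x| < d) = ∫_{−d}^{d} κ e^{−2κ|x|} dx = 1 − e^{−2κd} = 1 − e^{−3.531} = 0.9707.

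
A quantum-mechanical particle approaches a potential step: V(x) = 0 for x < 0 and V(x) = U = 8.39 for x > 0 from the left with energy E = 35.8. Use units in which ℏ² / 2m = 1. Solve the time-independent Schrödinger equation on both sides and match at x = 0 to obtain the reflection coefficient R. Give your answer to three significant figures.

R = 0.00444

The wavenumbers are k₁ = √(2mE)/ℏ = 5.983 on the left and k₂ = √(2m(E − U))/ℏ = 5.235 on the right.
Matching ψ and ψ′ at x = 0 gives r = (k₁ − k₂)/(k₁ + k₂), so R = r² = 0.004444 and T = 1 − R = 0.9956.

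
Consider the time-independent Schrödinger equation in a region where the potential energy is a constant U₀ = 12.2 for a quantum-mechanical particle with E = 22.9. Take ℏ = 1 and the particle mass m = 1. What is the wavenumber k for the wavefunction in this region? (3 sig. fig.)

k = 4.63

With E > U₀ the solution is oscillatory, ψ ∝ e^{±ikx} with k = √(2m(E − U₀))/ℏ.
k = √(2 × 1 × 10.7) = 4.626.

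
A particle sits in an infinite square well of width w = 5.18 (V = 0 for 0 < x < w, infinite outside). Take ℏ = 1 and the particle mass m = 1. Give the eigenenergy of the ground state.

E = 0.184

Requiring ψ(0) = ψ(w) = 0 quantises k = nπ/w, hence E_n = ℏ²k²/2m = n²π²ℏ²/(2mw²).
E_1 = 1² × π² / (2 × 1 × 5.18²) = 0.1839.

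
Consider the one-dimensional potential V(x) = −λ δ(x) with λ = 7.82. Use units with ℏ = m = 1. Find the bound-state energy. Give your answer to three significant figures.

For x ≠ 0 the bound state is ψ ∝ e^{−κ|x|}; integrating the TISE across the delta gives the cusp condition 2κ = 2mλ/ℏ², so κ = 7.820.
Then E = −ℏ²κ²/(2m) = −mλ²/(2ℏ²) = -30.58.

E = -30.6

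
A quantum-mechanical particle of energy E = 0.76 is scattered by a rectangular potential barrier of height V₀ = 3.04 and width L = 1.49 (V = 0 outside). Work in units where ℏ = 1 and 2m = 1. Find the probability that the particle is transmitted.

T = 0.0330

E < V₀: inside the barrier ψ ∝ e^{±κx} with κ = √(2m(V₀ − E))/ℏ = 1.510.
κL = 2.250, sinh(κL) = 4.690.
Matching ψ, ψ′ at both faces gives T = [1 + V₀² sinh²(κL) / (4E(V₀ − E))]⁻¹ = 1/30.33 = 0.0330.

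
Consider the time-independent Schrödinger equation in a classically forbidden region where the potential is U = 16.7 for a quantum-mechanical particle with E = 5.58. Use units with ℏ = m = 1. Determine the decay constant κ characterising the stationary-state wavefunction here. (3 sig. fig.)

Since E < U the TISE in this region is ψ'' = κ²ψ with κ = √(2m(U − E))/ℏ.
κ = √(2 × 1 × 11.12) = 4.716.

κ = 4.72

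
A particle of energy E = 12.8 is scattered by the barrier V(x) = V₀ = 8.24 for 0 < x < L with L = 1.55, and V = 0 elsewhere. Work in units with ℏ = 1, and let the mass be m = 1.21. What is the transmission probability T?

T = 0.807

E > V₀: inside the barrier k₂ = √(2m(E − V₀))/ℏ = 3.322, k₂L = 5.149.
Matching at both interfaces gives T⁻¹ = 1 + V₀² sin²(k₂L) / [4E(E − V₀)] = 1.239, hence T = 0.807.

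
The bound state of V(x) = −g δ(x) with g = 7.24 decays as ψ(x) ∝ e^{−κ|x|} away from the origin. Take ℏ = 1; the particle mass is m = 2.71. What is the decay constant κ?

Integrate −(ℏ²/2m)ψ'' − gδ(x)ψ = Eψ from −ε to +ε: the ψ'' term gives ψ'(0⁺) − ψ'(0⁻) and the δ term gives −(2mg/ℏ²)ψ(0).
With ψ ∝ e^{−κ|x|} this yields −2κ = −2mg/ℏ², so κ = mg/ℏ² = 19.62.

κ = 19.6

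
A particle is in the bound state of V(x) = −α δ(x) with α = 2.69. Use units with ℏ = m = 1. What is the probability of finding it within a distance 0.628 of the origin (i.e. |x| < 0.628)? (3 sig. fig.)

P = 0.966

The normalised bound state is ψ = √κ e^{−κ|x|} with κ = mα/ℏ² = 2.690.
P(|x| < d) = ∫_{−d}^{d} κ e^{−2κ|x|} dx = 1 − e^{−2κd} = 1 − e^{−3.379} = 0.9659.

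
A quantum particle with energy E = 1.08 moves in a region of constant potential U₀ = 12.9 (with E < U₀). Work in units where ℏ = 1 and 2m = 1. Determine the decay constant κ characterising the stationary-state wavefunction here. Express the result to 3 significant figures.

κ = 3.44

Since E < U₀ the TISE in this region is ψ'' = κ²ψ with κ = √(2m(U₀ − E))/ℏ.
κ = √(2 × 0.5 × 11.82) = 3.438.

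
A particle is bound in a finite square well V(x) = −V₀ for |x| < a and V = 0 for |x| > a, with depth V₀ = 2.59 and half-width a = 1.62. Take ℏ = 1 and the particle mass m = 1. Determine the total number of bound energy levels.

N = 3

Define the well-strength parameter z₀ = (a/ℏ)√(2mV₀) = 1.62 × √(2·1·2.59) = 3.687.
A new bound state (alternating even/odd) appears each time z₀ passes a multiple of π/2, so N = ⌊2z₀/π⌋ + 1 = ⌊2.347⌋ + 1 = 3.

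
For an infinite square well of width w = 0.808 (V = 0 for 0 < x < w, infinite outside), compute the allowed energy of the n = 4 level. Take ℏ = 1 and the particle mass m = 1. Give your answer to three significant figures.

E = 121

Requiring ψ(0) = ψ(w) = 0 quantises k = nπ/w, hence E_n = ℏ²k²/2m = n²π²ℏ²/(2mw²).
E_4 = 4² × π² / (2 × 1 × 0.808²) = 120.9.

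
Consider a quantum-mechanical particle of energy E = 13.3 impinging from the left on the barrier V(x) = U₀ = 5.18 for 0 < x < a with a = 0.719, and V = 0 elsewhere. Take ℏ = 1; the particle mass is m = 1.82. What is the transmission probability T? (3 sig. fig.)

T = 0.971

E > U₀: inside the barrier k₂ = √(2m(E − U₀))/ℏ = 5.437, k₂a = 3.909.
T = [1 + U₀² sin²(k₂a) / (4E(E − U₀))]⁻¹ = 1/1.030 = 0.971.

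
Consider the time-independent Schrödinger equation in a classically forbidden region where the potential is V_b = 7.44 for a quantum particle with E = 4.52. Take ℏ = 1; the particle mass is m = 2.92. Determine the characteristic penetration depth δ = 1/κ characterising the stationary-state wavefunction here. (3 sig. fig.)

Since E < V_b the TISE in this region is ψ'' = κ²ψ with κ = √(2m(V_b − E))/ℏ.
κ = √(2 × 2.92 × 2.92) = 4.130. The penetration depth is δ = 1/κ = 0.242.

δ = 0.242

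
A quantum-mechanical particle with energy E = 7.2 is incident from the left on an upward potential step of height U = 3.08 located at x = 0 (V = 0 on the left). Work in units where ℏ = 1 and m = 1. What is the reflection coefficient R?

On each side the TISE gives plane waves with k = √(2m(E − V))/ℏ: k₁ = √(2·1·7.2) = 3.795, k₂ = √(2·1·4.12) = 2.871.
Continuity of ψ and ψ′ at the step yields the reflection amplitude r = (k₁ − k₂)/(k₁ + k₂) = 0.1387; thus R = |r|² = 0.01923, T = 0.9808.

R = 0.0192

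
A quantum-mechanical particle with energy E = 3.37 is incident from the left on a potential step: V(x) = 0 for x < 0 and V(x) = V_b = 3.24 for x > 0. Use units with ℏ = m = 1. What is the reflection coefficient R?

R = 0.451

The wavenumbers are k₁ = √(2mE)/ℏ = 2.596 on the left and k₂ = √(2m(E − V_b))/ℏ = 0.5099 on the right.
Matching ψ and ψ′ at x = 0 gives r = (k₁ − k₂)/(k₁ + k₂), so R = r² = 0.4511 and T = 1 − R = 0.5489.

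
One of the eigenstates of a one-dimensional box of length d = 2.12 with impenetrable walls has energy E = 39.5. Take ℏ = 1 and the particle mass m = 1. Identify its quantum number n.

For an infinite well E_n = n²π²ℏ²/(2md²), so n = (d/πℏ)√(2mE).
n = (2.12/π) × √(2 × 1 × 39.5) = 5.998 → n = 6.

n = 6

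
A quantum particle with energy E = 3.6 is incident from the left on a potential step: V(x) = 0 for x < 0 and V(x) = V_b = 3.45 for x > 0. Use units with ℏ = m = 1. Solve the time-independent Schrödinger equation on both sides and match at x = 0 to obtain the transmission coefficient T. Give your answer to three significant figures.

T = 0.563

The wavenumbers are k₁ = √(2mE)/ℏ = 2.683 on the left and k₂ = √(2m(E − V_b))/ℏ = 0.5477 on the right.
Matching ψ and ψ′ at x = 0 gives r = (k₁ − k₂)/(k₁ + k₂), so R = r² = 0.4369 and T = 1 − R = 0.5631.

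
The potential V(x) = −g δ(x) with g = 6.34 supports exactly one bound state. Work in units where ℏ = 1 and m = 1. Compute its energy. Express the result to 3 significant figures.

The bound state is ψ(x) = √κ e^{−κ|x|}. The derivative jump ψ'(0⁺) − ψ'(0⁻) = −(2mg/ℏ²)ψ(0) fixes κ = mg/ℏ² = 6.340.
Then E = −ℏ²κ²/(2m) = −mg²/(2ℏ²) = -20.10.

E = -20.1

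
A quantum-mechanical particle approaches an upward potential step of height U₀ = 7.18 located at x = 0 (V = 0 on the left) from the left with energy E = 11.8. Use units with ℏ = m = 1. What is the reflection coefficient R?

R = 0.0530

The wavenumbers are k₁ = √(2mE)/ℏ = 4.858 on the left and k₂ = √(2m(E − U₀))/ℏ = 3.040 on the right.
Matching ψ and ψ′ at x = 0 gives r = (k₁ − k₂)/(k₁ + k₂), so R = r² = 0.05300 and T = 1 − R = 0.9470.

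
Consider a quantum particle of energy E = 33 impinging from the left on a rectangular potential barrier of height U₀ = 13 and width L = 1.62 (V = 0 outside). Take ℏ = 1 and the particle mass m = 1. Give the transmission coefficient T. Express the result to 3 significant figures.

T = 0.967

E > U₀: inside the barrier k₂ = √(2m(E − U₀))/ℏ = 6.325, k₂L = 10.25.
Matching at both interfaces gives T⁻¹ = 1 + U₀² sin²(k₂L) / [4E(E − U₀)] = 1.034, hence T = 0.967.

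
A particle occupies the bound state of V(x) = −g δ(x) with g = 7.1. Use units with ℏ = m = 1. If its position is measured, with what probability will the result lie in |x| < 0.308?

P = 0.987

The normalised bound state is ψ = √κ e^{−κ|x|} with κ = mg/ℏ² = 7.100.
P(|x| < d) = ∫_{−d}^{d} κ e^{−2κ|x|} dx = 1 − e^{−2κd} = 1 − e^{−4.374} = 0.9874.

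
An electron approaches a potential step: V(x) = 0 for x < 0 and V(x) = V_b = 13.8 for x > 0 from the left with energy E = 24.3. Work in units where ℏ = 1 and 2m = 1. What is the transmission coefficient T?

The wavenumbers are k₁ = √(2mE)/ℏ = 4.930 on the left and k₂ = √(2m(E − V_b))/ℏ = 3.240 on the right.
Continuity of ψ and ψ′ at the step yields the reflection amplitude r = (k₁ − k₂)/(k₁ + k₂) = 0.2068; thus R = |r|² = 0.04275, T = 0.9573.

T = 0.957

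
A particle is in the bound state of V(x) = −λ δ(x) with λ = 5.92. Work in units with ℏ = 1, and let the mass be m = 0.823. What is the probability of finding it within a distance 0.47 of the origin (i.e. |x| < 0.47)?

The normalised bound state is ψ = √κ e^{−κ|x|} with κ = mλ/ℏ² = 4.872.
P(|x| < d) = ∫_{−d}^{d} κ e^{−2κ|x|} dx = 1 − e^{−2κd} = 1 − e^{−4.580} = 0.9897.

P = 0.990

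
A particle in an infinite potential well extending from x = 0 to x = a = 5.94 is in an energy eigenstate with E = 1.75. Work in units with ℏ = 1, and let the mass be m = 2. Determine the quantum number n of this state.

From E_n = n²π²ℏ²/(2ma²) invert to n = √(2ma²E)/(πℏ).
n = (5.94/π) × √(2 × 2 × 1.75) = 5.002 → n = 5.

n = 5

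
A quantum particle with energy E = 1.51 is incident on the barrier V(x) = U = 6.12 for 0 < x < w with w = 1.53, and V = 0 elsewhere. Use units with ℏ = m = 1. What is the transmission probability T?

Since E < U the interior solution is evanescent with decay constant κ = √(2m(U − E))/ℏ = 3.036.
κw = 4.646, sinh(κw) = 52.07.
The exact tunnelling result is T⁻¹ = 1 + U² sinh²(κw) / [4E(U − E)] = 3648, so T = 0.000274.

T = 0.000274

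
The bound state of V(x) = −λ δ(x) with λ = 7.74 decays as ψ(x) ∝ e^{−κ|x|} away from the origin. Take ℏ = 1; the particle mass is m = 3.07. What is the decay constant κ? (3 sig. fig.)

Integrate −(ℏ²/2m)ψ'' − λδ(x)ψ = Eψ from −ε to +ε: the ψ'' term gives ψ'(0⁺) − ψ'(0⁻) and the δ term gives −(2mλ/ℏ²)ψ(0).
With ψ ∝ e^{−κ|x|} this yields −2κ = −2mλ/ℏ², so κ = mλ/ℏ² = 23.76.

κ = 23.8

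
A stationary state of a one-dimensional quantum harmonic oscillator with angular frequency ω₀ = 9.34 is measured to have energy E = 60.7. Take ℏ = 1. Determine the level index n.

n = 6

Invert E_n = (n + ½)ℏω₀: n = E/ℏω₀ − ½ = 5.999, so n = 6.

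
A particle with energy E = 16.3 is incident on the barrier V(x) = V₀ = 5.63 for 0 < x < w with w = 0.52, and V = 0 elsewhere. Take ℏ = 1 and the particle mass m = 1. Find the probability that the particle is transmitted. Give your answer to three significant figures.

T = 0.980

Above the barrier the interior wavenumber is k₂ = √(2m(E − V₀))/ℏ = 4.620, giving phase k₂w = 2.402.
Matching at both interfaces gives T⁻¹ = 1 + V₀² sin²(k₂w) / [4E(E − V₀)] = 1.021, hence T = 0.980.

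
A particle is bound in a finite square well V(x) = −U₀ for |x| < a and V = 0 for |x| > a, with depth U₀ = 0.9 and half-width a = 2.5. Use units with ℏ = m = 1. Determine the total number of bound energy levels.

N = 3

Define the well-strength parameter z₀ = (a/ℏ)√(2mU₀) = 2.5 × √(2·1·0.9) = 3.354.
The even/odd transcendental equations gain one root per π/2 in z₀, giving N = 1 + ⌊2z₀/π⌋ = 1 + ⌊2.135⌋ = 3.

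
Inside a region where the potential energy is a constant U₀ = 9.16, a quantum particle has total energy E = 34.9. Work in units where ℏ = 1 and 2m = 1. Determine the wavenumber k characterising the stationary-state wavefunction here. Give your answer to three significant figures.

With E > U₀ the solution is oscillatory, ψ ∝ e^{±ikx} with k = √(2m(E − U₀))/ℏ.
k = √(2 × 0.5 × 25.74) = 5.073.

k = 5.07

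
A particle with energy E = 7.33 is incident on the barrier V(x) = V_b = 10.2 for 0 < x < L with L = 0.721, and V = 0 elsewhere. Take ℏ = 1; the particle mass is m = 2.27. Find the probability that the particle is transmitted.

E < V_b: inside the barrier ψ ∝ e^{±κx} with κ = √(2m(V_b − E))/ℏ = 3.610.
κL = 2.603, sinh(κL) = 6.712.
The exact tunnelling result is T⁻¹ = 1 + V_b² sinh²(κL) / [4E(V_b − E)] = 56.70, so T = 0.0176.

T = 0.0176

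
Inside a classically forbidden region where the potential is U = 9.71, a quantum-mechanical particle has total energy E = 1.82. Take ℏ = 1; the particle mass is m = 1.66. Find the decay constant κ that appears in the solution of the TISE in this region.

κ = 5.12

Since E < U the TISE in this region is ψ'' = κ²ψ with κ = √(2m(U − E))/ℏ.
κ = √(2 × 1.66 × 7.89) = 5.118.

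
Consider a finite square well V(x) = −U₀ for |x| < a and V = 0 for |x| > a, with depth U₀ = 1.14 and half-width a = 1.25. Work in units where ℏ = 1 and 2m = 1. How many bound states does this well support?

N = 1

Define the well-strength parameter z₀ = (a/ℏ)√(2mU₀) = 1.25 × √(2·0.5·1.14) = 1.335.
A new bound state (alternating even/odd) appears each time z₀ passes a multiple of π/2, so N = ⌊2z₀/π⌋ + 1 = ⌊0.8497⌋ + 1 = 1.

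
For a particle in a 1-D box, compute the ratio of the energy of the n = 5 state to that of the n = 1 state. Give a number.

25

Since E_n ∝ n², the ratio is (5/1)² = 25.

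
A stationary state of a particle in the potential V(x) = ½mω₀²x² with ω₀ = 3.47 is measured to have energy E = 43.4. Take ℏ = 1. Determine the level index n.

n = 12

E_n = ℏω₀(n + ½) ⇒ n = E/(ℏω₀) − ½ = 43.4/3.47 − 0.5 = 12.007 → n = 12.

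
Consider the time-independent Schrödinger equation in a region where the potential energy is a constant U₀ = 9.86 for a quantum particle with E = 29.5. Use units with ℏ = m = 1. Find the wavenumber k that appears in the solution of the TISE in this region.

k = 6.27

With E > U₀ the solution is oscillatory, ψ ∝ e^{±ikx} with k = √(2m(E − U₀))/ℏ.
k = √(2 × 1 × 19.64) = 6.267.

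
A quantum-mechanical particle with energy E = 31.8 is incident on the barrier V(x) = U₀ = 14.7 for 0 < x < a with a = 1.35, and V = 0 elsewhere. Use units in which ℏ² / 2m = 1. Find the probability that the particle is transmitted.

T = 0.960

E > U₀: inside the barrier k₂ = √(2m(E − U₀))/ℏ = 4.135, k₂a = 5.583.
T = [1 + U₀² sin²(k₂a) / (4E(E − U₀))]⁻¹ = 1/1.041 = 0.960.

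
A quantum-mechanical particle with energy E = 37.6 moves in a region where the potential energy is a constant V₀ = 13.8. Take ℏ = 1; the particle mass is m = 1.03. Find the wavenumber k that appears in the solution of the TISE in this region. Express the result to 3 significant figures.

With E > V₀ the solution is oscillatory, ψ ∝ e^{±ikx} with k = √(2m(E − V₀))/ℏ.
k = √(2 × 1.03 × 23.8) = 7.002.

k = 7.00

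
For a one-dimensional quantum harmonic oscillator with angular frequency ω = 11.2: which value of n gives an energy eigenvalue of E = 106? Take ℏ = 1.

E_n = ℏω(n + ½) ⇒ n = E/(ℏω) − ½ = 106/11.2 − 0.5 = 8.964 → n = 9.

n = 9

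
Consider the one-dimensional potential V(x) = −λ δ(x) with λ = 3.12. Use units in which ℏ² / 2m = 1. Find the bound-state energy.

E = -2.43

For x ≠ 0 the bound state is ψ ∝ e^{−κ|x|}; integrating the TISE across the delta gives the cusp condition 2κ = 2mλ/ℏ², so κ = 1.560.
Then E = −ℏ²κ²/(2m) = −mλ²/(2ℏ²) = -2.434.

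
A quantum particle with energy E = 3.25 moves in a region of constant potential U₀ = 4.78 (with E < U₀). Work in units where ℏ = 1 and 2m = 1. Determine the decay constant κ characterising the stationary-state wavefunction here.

κ = 1.24

Since E < U₀ the TISE in this region is ψ'' = κ²ψ with κ = √(2m(U₀ − E))/ℏ.
κ = √(2 × 0.5 × 1.53) = 1.237.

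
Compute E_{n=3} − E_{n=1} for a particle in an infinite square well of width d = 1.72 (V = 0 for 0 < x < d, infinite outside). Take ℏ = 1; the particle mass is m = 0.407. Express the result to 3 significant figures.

E_n = n²π²ℏ²/(2md²), so ΔE = (3² − 1²) π²ℏ²/(2md²).
ΔE = 8 × π² / (2 × 0.407 × 1.72²) = 32.79.

ΔE = 32.8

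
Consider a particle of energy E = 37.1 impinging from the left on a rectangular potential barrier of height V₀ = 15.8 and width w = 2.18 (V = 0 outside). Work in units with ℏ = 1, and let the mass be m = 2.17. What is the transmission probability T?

T = 0.945

Above the barrier the interior wavenumber is k₂ = √(2m(E − V₀))/ℏ = 9.615, giving phase k₂w = 20.96.
Matching at both interfaces gives T⁻¹ = 1 + V₀² sin²(k₂w) / [4E(E − V₀)] = 1.058, hence T = 0.945.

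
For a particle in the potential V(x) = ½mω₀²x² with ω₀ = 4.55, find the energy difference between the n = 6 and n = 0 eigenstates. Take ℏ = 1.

ΔE = 27.3

E_n = ℏω₀(n + ½), so ΔE = (6 − 0) ℏω₀ = 6 × 4.55 = 27.30.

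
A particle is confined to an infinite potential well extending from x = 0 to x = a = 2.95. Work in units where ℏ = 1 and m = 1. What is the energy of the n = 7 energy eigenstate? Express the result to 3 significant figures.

The infinite-well eigenfunctions ψ_n = √(2/a) sin(nπx/a) vanish at both walls, giving E_n = n²π²ℏ²/(2ma²).
E_7 = 7² × π² / (2 × 1 × 2.95²) = 27.79.

E = 27.8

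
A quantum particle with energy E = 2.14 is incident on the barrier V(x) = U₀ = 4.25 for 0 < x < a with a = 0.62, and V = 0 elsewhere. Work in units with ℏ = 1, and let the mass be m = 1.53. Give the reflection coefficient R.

R = 0.843

E < U₀: inside the barrier ψ ∝ e^{±κx} with κ = √(2m(U₀ − E))/ℏ = 2.541.
κa = 1.575, sinh(κa) = 2.313.
Matching ψ, ψ′ at both faces gives T = [1 + U₀² sinh²(κa) / (4E(U₀ − E))]⁻¹ = 1/6.350 = 0.157.
R = 1 − T = 0.843.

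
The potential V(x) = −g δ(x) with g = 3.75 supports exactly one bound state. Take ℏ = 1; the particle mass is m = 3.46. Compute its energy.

E = -24.3

For x ≠ 0 the bound state is ψ ∝ e^{−κ|x|}; integrating the TISE across the delta gives the cusp condition 2κ = 2mg/ℏ², so κ = 12.98.
Then E = −ℏ²κ²/(2m) = −mg²/(2ℏ²) = -24.33.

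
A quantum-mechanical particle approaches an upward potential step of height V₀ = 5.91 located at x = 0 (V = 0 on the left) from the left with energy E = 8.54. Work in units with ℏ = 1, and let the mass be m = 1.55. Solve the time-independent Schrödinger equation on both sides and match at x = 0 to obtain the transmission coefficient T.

T = 0.918

The wavenumbers are k₁ = √(2mE)/ℏ = 5.145 on the left and k₂ = √(2m(E − V₀))/ℏ = 2.855 on the right.
Continuity of ψ and ψ′ at the step yields the reflection amplitude r = (k₁ − k₂)/(k₁ + k₂) = 0.2862; thus R = |r|² = 0.08192, T = 0.9181.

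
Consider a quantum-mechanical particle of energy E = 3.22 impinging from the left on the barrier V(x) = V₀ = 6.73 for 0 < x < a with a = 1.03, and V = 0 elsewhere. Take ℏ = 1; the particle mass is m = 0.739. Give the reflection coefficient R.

E < V₀: inside the barrier ψ ∝ e^{±κx} with κ = √(2m(V₀ − E))/ℏ = 2.278.
κa = 2.346, sinh(κa) = 5.174.
Matching ψ, ψ′ at both faces gives T = [1 + V₀² sinh²(κa) / (4E(V₀ − E))]⁻¹ = 1/27.82 = 0.0359.
R = 1 − T = 0.964.

R = 0.964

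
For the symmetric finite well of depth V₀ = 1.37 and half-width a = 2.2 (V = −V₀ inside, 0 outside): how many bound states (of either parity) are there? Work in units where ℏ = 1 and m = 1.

The dimensionless depth is z₀ = a√(2mV₀)/ℏ = 2.2 × √(2.740) = 3.642.
The even/odd transcendental equations gain one root per π/2 in z₀, giving N = 1 + ⌊2z₀/π⌋ = 1 + ⌊2.318⌋ = 3.

N = 3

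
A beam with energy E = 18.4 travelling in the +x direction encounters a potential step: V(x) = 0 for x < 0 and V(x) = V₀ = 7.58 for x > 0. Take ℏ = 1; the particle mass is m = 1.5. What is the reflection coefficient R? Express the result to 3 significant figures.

The wavenumbers are k₁ = √(2mE)/ℏ = 7.430 on the left and k₂ = √(2m(E − V₀))/ℏ = 5.697 on the right.
Matching ψ and ψ′ at x = 0 gives r = (k₁ − k₂)/(k₁ + k₂), so R = r² = 0.01741 and T = 1 − R = 0.9826.

R = 0.0174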